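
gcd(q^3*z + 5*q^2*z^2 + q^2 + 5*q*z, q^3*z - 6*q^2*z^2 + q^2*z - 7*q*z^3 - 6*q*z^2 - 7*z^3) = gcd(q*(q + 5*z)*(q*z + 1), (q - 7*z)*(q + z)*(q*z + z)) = 1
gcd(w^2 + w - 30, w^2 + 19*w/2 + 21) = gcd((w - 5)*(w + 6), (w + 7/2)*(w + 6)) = w + 6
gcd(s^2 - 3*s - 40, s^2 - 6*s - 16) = s - 8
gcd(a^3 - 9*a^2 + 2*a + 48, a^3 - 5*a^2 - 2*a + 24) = a^2 - a - 6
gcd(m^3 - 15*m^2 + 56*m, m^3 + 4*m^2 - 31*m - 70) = 1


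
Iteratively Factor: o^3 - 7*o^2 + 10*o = (o)*(o^2 - 7*o + 10) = o*(o - 5)*(o - 2)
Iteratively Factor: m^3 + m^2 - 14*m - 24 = (m + 2)*(m^2 - m - 12) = (m + 2)*(m + 3)*(m - 4)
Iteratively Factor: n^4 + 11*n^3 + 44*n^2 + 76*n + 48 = (n + 4)*(n^3 + 7*n^2 + 16*n + 12) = (n + 2)*(n + 4)*(n^2 + 5*n + 6) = (n + 2)^2*(n + 4)*(n + 3)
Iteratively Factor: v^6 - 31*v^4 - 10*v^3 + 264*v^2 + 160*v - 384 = (v - 1)*(v^5 + v^4 - 30*v^3 - 40*v^2 + 224*v + 384) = (v - 1)*(v + 3)*(v^4 - 2*v^3 - 24*v^2 + 32*v + 128) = (v - 4)*(v - 1)*(v + 3)*(v^3 + 2*v^2 - 16*v - 32) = (v - 4)*(v - 1)*(v + 2)*(v + 3)*(v^2 - 16) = (v - 4)^2*(v - 1)*(v + 2)*(v + 3)*(v + 4)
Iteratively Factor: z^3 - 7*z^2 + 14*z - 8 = (z - 2)*(z^2 - 5*z + 4) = (z - 2)*(z - 1)*(z - 4)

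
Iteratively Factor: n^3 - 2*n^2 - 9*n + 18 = (n - 2)*(n^2 - 9) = (n - 3)*(n - 2)*(n + 3)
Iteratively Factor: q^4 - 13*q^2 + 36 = (q - 3)*(q^3 + 3*q^2 - 4*q - 12) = (q - 3)*(q - 2)*(q^2 + 5*q + 6) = (q - 3)*(q - 2)*(q + 2)*(q + 3)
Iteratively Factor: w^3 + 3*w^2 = (w)*(w^2 + 3*w) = w*(w + 3)*(w)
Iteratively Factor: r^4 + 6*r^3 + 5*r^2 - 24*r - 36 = (r - 2)*(r^3 + 8*r^2 + 21*r + 18) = (r - 2)*(r + 3)*(r^2 + 5*r + 6) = (r - 2)*(r + 2)*(r + 3)*(r + 3)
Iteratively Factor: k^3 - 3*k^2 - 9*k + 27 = (k - 3)*(k^2 - 9) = (k - 3)^2*(k + 3)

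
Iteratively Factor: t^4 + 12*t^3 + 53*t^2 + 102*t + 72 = (t + 4)*(t^3 + 8*t^2 + 21*t + 18) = (t + 3)*(t + 4)*(t^2 + 5*t + 6) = (t + 2)*(t + 3)*(t + 4)*(t + 3)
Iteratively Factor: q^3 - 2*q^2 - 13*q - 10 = (q + 1)*(q^2 - 3*q - 10) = (q - 5)*(q + 1)*(q + 2)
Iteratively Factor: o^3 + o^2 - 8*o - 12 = (o - 3)*(o^2 + 4*o + 4) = (o - 3)*(o + 2)*(o + 2)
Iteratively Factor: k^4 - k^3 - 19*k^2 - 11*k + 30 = (k + 3)*(k^3 - 4*k^2 - 7*k + 10) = (k + 2)*(k + 3)*(k^2 - 6*k + 5) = (k - 1)*(k + 2)*(k + 3)*(k - 5)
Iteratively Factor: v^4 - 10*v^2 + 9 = (v + 1)*(v^3 - v^2 - 9*v + 9) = (v - 1)*(v + 1)*(v^2 - 9) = (v - 3)*(v - 1)*(v + 1)*(v + 3)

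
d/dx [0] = 0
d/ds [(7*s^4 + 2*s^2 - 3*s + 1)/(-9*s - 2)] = (-189*s^4 - 56*s^3 - 18*s^2 - 8*s + 15)/(81*s^2 + 36*s + 4)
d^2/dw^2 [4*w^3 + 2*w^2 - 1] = 24*w + 4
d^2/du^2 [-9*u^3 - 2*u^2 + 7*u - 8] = -54*u - 4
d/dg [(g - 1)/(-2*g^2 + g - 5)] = (-2*g^2 + g + (g - 1)*(4*g - 1) - 5)/(2*g^2 - g + 5)^2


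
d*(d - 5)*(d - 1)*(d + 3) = d^4 - 3*d^3 - 13*d^2 + 15*d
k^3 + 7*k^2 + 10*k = k*(k + 2)*(k + 5)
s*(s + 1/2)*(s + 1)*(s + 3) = s^4 + 9*s^3/2 + 5*s^2 + 3*s/2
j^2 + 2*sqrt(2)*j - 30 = (j - 3*sqrt(2))*(j + 5*sqrt(2))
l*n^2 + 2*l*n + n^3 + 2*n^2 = n*(l + n)*(n + 2)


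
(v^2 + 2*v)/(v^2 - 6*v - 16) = v/(v - 8)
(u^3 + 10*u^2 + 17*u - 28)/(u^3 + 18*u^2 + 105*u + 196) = (u - 1)/(u + 7)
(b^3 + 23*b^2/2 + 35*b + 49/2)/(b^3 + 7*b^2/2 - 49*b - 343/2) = (b + 1)/(b - 7)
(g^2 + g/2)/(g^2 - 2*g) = (g + 1/2)/(g - 2)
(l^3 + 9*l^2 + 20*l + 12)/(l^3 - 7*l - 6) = (l + 6)/(l - 3)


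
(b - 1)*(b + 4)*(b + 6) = b^3 + 9*b^2 + 14*b - 24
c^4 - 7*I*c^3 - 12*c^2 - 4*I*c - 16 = (c - 4*I)*(c - 2*I)^2*(c + I)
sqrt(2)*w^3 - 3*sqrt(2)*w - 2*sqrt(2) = (w - 2)*(w + 1)*(sqrt(2)*w + sqrt(2))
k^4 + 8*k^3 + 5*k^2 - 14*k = k*(k - 1)*(k + 2)*(k + 7)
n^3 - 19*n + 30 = (n - 3)*(n - 2)*(n + 5)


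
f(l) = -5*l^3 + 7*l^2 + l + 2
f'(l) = -15*l^2 + 14*l + 1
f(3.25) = -92.45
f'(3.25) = -111.94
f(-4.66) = 655.32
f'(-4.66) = -389.97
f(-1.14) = 17.36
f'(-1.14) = -34.45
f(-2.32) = 99.79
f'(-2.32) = -112.22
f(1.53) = 2.01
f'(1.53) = -12.69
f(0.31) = 2.83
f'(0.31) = 3.90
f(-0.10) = 1.98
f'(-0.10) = -0.55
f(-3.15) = 224.59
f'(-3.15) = -191.94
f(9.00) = -3067.00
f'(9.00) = -1088.00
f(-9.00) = 4205.00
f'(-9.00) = -1340.00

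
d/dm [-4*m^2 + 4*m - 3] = 4 - 8*m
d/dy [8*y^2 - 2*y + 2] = 16*y - 2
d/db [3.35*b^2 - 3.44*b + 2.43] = 6.7*b - 3.44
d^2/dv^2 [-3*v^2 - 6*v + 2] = -6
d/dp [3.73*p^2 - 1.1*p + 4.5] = 7.46*p - 1.1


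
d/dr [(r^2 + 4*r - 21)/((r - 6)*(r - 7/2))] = 6*(-9*r^2 + 56*r - 77)/(4*r^4 - 76*r^3 + 529*r^2 - 1596*r + 1764)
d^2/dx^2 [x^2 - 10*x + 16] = 2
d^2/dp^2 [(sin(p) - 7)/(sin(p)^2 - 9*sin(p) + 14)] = (-2*sin(p) + cos(p)^2 + 1)/(sin(p) - 2)^3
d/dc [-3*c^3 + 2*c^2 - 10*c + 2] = -9*c^2 + 4*c - 10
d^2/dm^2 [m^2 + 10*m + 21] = 2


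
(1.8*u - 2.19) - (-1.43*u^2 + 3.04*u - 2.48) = 1.43*u^2 - 1.24*u + 0.29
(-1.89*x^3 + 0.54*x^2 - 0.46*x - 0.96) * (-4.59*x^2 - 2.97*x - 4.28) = 8.6751*x^5 + 3.1347*x^4 + 8.5968*x^3 + 3.4614*x^2 + 4.82*x + 4.1088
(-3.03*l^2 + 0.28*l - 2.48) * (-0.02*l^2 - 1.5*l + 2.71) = 0.0606*l^4 + 4.5394*l^3 - 8.5817*l^2 + 4.4788*l - 6.7208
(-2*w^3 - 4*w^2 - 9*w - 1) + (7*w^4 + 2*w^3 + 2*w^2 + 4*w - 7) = 7*w^4 - 2*w^2 - 5*w - 8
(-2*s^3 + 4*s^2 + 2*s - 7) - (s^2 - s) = -2*s^3 + 3*s^2 + 3*s - 7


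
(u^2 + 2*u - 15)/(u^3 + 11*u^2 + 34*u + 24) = (u^2 + 2*u - 15)/(u^3 + 11*u^2 + 34*u + 24)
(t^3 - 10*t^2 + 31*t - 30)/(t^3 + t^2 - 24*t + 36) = (t - 5)/(t + 6)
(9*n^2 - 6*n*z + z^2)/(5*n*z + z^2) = (9*n^2 - 6*n*z + z^2)/(z*(5*n + z))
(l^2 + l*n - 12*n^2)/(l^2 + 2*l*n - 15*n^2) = (l + 4*n)/(l + 5*n)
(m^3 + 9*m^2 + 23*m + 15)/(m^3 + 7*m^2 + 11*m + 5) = (m + 3)/(m + 1)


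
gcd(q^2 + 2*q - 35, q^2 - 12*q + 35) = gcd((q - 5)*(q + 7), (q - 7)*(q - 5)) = q - 5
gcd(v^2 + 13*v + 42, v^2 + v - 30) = v + 6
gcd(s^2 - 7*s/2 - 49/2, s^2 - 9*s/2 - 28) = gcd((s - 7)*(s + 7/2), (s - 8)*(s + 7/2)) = s + 7/2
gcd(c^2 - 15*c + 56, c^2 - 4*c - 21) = c - 7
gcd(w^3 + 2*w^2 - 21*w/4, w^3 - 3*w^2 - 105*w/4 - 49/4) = w + 7/2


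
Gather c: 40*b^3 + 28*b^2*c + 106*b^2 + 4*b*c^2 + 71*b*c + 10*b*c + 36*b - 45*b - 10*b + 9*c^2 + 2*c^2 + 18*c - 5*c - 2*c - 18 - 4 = 40*b^3 + 106*b^2 - 19*b + c^2*(4*b + 11) + c*(28*b^2 + 81*b + 11) - 22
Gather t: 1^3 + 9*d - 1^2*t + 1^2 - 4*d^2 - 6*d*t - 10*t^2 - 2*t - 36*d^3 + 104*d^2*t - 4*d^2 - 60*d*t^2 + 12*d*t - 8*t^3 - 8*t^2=-36*d^3 - 8*d^2 + 9*d - 8*t^3 + t^2*(-60*d - 18) + t*(104*d^2 + 6*d - 3) + 2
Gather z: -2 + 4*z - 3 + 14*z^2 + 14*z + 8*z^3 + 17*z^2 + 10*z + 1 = 8*z^3 + 31*z^2 + 28*z - 4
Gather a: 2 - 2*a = 2 - 2*a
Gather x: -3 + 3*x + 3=3*x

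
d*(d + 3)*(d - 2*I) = d^3 + 3*d^2 - 2*I*d^2 - 6*I*d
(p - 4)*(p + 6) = p^2 + 2*p - 24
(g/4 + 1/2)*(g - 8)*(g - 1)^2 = g^4/4 - 2*g^3 - 3*g^2/4 + 13*g/2 - 4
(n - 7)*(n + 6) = n^2 - n - 42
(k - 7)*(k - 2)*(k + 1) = k^3 - 8*k^2 + 5*k + 14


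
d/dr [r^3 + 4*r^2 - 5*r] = 3*r^2 + 8*r - 5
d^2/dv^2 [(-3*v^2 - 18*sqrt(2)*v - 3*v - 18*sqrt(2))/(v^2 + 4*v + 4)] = 18*(-2*sqrt(2)*v + v + 2*sqrt(2))/(v^4 + 8*v^3 + 24*v^2 + 32*v + 16)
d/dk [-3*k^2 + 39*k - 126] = 39 - 6*k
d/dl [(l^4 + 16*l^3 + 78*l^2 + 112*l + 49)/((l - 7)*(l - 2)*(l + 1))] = (l^4 - 18*l^3 - 156*l^2 + 322*l + 1323)/(l^4 - 18*l^3 + 109*l^2 - 252*l + 196)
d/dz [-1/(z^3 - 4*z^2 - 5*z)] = (3*z^2 - 8*z - 5)/(z^2*(-z^2 + 4*z + 5)^2)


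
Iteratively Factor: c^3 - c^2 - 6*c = (c - 3)*(c^2 + 2*c) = c*(c - 3)*(c + 2)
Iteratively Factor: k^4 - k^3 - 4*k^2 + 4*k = (k + 2)*(k^3 - 3*k^2 + 2*k) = k*(k + 2)*(k^2 - 3*k + 2) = k*(k - 2)*(k + 2)*(k - 1)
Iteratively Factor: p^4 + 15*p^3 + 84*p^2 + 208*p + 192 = (p + 3)*(p^3 + 12*p^2 + 48*p + 64) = (p + 3)*(p + 4)*(p^2 + 8*p + 16) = (p + 3)*(p + 4)^2*(p + 4)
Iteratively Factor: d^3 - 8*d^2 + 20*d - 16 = (d - 2)*(d^2 - 6*d + 8) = (d - 4)*(d - 2)*(d - 2)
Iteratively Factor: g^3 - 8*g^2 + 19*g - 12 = (g - 3)*(g^2 - 5*g + 4) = (g - 3)*(g - 1)*(g - 4)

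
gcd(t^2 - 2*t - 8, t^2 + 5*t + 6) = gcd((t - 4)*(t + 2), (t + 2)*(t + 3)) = t + 2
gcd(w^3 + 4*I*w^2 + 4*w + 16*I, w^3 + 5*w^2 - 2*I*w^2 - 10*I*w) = w - 2*I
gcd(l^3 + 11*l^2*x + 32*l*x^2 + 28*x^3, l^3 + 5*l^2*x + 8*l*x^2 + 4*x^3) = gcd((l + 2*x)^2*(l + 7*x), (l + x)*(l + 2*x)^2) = l^2 + 4*l*x + 4*x^2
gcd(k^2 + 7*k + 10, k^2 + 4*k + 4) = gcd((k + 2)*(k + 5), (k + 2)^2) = k + 2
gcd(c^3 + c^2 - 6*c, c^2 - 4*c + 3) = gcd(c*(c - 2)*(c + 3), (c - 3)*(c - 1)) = 1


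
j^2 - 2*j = j*(j - 2)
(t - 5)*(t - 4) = t^2 - 9*t + 20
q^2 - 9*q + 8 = (q - 8)*(q - 1)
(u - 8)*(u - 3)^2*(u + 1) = u^4 - 13*u^3 + 43*u^2 - 15*u - 72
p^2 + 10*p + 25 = (p + 5)^2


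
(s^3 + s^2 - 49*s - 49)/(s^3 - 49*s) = (s + 1)/s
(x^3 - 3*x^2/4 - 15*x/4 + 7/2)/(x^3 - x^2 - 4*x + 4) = (x - 7/4)/(x - 2)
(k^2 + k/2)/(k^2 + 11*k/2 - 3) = k*(2*k + 1)/(2*k^2 + 11*k - 6)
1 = 1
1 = 1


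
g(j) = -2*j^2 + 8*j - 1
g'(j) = 8 - 4*j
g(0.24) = 0.80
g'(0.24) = 7.04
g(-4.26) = -71.38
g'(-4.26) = 25.04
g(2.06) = 6.99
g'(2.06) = -0.24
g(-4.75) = -84.12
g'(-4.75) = 27.00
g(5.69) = -20.23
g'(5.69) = -14.76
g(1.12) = 5.45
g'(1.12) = 3.52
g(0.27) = 1.01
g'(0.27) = 6.92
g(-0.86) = -9.36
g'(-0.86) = 11.44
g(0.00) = -1.00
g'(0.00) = 8.00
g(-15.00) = -571.00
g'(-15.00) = 68.00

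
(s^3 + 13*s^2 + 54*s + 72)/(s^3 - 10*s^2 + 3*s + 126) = (s^2 + 10*s + 24)/(s^2 - 13*s + 42)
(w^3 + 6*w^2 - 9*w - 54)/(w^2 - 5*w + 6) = (w^2 + 9*w + 18)/(w - 2)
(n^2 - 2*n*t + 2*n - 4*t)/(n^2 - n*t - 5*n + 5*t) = (n^2 - 2*n*t + 2*n - 4*t)/(n^2 - n*t - 5*n + 5*t)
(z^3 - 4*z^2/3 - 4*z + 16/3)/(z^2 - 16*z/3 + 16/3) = (z^2 - 4)/(z - 4)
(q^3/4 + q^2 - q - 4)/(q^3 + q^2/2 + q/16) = 4*(q^3 + 4*q^2 - 4*q - 16)/(q*(16*q^2 + 8*q + 1))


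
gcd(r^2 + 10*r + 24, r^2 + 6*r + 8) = r + 4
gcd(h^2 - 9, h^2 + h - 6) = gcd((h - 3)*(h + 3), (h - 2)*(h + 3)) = h + 3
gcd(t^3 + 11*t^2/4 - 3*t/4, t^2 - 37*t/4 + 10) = 1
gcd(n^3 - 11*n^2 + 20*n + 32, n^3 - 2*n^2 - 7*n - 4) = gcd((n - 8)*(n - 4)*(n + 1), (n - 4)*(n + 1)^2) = n^2 - 3*n - 4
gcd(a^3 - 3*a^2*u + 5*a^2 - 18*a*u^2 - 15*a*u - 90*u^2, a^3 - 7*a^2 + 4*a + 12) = 1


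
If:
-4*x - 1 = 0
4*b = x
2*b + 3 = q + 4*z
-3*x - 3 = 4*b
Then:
No Solution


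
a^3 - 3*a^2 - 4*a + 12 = (a - 3)*(a - 2)*(a + 2)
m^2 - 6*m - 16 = (m - 8)*(m + 2)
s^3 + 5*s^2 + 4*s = s*(s + 1)*(s + 4)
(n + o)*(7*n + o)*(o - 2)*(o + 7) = 7*n^2*o^2 + 35*n^2*o - 98*n^2 + 8*n*o^3 + 40*n*o^2 - 112*n*o + o^4 + 5*o^3 - 14*o^2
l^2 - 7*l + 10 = (l - 5)*(l - 2)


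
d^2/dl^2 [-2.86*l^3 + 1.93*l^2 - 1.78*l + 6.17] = 3.86 - 17.16*l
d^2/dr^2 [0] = 0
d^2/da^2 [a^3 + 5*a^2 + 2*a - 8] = 6*a + 10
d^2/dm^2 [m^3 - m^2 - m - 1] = 6*m - 2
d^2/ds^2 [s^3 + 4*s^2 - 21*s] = 6*s + 8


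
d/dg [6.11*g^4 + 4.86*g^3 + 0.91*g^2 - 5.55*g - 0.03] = 24.44*g^3 + 14.58*g^2 + 1.82*g - 5.55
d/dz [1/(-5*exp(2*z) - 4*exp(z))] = 2*(5*exp(z) + 2)*exp(-z)/(5*exp(z) + 4)^2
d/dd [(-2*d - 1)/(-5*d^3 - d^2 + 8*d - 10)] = (10*d^3 + 2*d^2 - 16*d - (2*d + 1)*(15*d^2 + 2*d - 8) + 20)/(5*d^3 + d^2 - 8*d + 10)^2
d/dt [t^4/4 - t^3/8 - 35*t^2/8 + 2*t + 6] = t^3 - 3*t^2/8 - 35*t/4 + 2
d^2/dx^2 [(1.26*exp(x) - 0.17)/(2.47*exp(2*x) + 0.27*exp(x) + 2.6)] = (7.687134*exp(4*x) - 4.988906*exp(3*x) - 48.890439*exp(2*x) + 3.470047*exp(x) + 8.63694)*exp(x)/(15.069223*exp(6*x) + 4.941729*exp(5*x) + 48.127209*exp(4*x) + 10.423323*exp(3*x) + 50.66022*exp(2*x) + 5.4756*exp(x) + 17.576)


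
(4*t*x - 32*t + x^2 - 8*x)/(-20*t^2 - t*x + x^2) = (x - 8)/(-5*t + x)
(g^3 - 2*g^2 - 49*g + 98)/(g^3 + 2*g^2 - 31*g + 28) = (g^2 - 9*g + 14)/(g^2 - 5*g + 4)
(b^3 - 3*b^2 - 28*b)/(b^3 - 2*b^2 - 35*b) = (b + 4)/(b + 5)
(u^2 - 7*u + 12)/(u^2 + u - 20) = (u - 3)/(u + 5)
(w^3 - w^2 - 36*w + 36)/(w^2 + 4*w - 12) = (w^2 - 7*w + 6)/(w - 2)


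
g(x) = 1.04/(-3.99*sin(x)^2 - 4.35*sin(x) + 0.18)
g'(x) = 1.04*(7.98*sin(x)*cos(x) + 4.35*cos(x))/(-3.99*sin(x)^2 - 4.35*sin(x) + 0.18)^2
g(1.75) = -0.13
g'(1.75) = -0.04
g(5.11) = 1.30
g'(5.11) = -1.90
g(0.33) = -0.63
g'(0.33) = 2.51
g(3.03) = -2.94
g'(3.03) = -43.23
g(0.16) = -1.69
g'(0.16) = 15.29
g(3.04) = -3.44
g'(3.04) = -58.45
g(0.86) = -0.19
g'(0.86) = 0.24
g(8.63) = -0.21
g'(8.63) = -0.30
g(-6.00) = -0.77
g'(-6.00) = 3.62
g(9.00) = -0.45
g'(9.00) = -1.38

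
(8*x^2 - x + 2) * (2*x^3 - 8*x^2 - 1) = 16*x^5 - 66*x^4 + 12*x^3 - 24*x^2 + x - 2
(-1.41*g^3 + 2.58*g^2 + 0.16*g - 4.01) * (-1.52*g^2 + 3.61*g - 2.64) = 2.1432*g^5 - 9.0117*g^4 + 12.793*g^3 - 0.1384*g^2 - 14.8985*g + 10.5864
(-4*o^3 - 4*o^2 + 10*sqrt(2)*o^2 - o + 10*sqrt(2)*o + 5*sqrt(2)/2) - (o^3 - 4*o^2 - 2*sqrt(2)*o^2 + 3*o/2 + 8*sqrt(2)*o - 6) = -5*o^3 + 12*sqrt(2)*o^2 - 5*o/2 + 2*sqrt(2)*o + 5*sqrt(2)/2 + 6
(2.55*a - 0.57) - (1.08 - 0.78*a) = 3.33*a - 1.65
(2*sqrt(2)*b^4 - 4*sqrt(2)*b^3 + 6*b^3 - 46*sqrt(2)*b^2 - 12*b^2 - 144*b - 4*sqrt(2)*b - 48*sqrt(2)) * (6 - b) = -2*sqrt(2)*b^5 - 6*b^4 + 16*sqrt(2)*b^4 + 22*sqrt(2)*b^3 + 48*b^3 - 272*sqrt(2)*b^2 + 72*b^2 - 864*b + 24*sqrt(2)*b - 288*sqrt(2)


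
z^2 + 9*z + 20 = (z + 4)*(z + 5)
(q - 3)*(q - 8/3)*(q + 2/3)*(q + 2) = q^4 - 3*q^3 - 52*q^2/9 + 124*q/9 + 32/3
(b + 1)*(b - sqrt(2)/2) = b^2 - sqrt(2)*b/2 + b - sqrt(2)/2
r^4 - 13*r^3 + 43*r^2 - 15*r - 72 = (r - 8)*(r - 3)^2*(r + 1)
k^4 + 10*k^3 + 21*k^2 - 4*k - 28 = (k - 1)*(k + 2)^2*(k + 7)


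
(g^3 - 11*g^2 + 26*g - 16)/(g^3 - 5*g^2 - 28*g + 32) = (g - 2)/(g + 4)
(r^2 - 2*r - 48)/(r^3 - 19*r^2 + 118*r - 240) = (r + 6)/(r^2 - 11*r + 30)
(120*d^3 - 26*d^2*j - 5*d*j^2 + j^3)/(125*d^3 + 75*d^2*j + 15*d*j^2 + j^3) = (24*d^2 - 10*d*j + j^2)/(25*d^2 + 10*d*j + j^2)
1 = 1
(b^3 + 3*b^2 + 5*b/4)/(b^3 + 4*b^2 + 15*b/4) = (2*b + 1)/(2*b + 3)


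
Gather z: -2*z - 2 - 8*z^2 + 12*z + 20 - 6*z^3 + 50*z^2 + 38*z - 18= -6*z^3 + 42*z^2 + 48*z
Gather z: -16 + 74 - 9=49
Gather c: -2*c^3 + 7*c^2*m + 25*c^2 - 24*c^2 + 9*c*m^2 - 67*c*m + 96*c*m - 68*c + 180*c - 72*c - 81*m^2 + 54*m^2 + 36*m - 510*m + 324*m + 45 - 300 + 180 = -2*c^3 + c^2*(7*m + 1) + c*(9*m^2 + 29*m + 40) - 27*m^2 - 150*m - 75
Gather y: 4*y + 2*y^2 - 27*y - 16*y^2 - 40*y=-14*y^2 - 63*y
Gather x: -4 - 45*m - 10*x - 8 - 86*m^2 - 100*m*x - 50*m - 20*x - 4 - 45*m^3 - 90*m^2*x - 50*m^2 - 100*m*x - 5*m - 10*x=-45*m^3 - 136*m^2 - 100*m + x*(-90*m^2 - 200*m - 40) - 16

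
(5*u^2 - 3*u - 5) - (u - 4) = 5*u^2 - 4*u - 1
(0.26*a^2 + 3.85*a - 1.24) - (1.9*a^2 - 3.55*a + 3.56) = -1.64*a^2 + 7.4*a - 4.8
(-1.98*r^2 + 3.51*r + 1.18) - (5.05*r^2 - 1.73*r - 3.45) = -7.03*r^2 + 5.24*r + 4.63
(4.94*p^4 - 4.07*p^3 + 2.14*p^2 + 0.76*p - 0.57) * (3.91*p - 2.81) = 19.3154*p^5 - 29.7951*p^4 + 19.8041*p^3 - 3.0418*p^2 - 4.3643*p + 1.6017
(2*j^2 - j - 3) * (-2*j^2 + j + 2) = -4*j^4 + 4*j^3 + 9*j^2 - 5*j - 6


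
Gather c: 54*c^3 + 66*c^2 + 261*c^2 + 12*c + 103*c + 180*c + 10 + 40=54*c^3 + 327*c^2 + 295*c + 50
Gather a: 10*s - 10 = 10*s - 10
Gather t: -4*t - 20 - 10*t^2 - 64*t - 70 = -10*t^2 - 68*t - 90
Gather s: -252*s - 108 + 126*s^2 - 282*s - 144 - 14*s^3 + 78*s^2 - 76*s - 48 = -14*s^3 + 204*s^2 - 610*s - 300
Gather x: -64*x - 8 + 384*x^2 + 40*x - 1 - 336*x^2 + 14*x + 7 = 48*x^2 - 10*x - 2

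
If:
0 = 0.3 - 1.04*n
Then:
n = 0.29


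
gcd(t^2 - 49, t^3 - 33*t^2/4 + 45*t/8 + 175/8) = t - 7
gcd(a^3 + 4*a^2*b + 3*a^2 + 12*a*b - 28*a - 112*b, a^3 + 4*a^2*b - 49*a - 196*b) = a^2 + 4*a*b + 7*a + 28*b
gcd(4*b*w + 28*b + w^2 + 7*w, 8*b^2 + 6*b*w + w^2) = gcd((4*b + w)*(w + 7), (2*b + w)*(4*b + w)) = 4*b + w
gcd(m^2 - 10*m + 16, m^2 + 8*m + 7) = 1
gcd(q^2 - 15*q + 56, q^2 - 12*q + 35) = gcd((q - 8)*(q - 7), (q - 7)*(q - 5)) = q - 7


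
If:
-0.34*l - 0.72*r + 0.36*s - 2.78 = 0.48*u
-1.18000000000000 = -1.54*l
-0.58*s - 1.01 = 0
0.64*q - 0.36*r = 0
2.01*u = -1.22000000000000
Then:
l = 0.77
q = -2.64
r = -4.69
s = -1.74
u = -0.61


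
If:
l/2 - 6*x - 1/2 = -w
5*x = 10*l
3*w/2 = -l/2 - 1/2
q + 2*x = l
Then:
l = -5/71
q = 15/71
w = -22/71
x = -10/71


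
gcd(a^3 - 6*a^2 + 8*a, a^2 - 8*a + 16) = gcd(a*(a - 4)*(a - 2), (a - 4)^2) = a - 4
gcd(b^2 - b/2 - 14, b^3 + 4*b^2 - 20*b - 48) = b - 4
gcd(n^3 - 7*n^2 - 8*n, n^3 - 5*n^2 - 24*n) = n^2 - 8*n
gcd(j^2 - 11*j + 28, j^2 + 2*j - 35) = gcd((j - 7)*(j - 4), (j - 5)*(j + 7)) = 1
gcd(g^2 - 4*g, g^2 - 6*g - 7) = 1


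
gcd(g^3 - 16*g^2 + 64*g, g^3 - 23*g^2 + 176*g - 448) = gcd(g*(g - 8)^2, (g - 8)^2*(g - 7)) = g^2 - 16*g + 64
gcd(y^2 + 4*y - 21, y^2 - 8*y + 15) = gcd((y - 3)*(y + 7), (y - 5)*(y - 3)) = y - 3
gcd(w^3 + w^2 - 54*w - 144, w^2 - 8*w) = w - 8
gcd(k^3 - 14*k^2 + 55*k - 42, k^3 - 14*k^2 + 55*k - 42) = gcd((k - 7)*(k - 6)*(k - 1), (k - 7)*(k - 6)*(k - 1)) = k^3 - 14*k^2 + 55*k - 42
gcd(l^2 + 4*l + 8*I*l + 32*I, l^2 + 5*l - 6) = 1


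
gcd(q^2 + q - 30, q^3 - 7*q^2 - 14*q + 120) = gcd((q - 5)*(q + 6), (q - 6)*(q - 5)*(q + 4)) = q - 5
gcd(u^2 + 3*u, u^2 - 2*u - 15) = u + 3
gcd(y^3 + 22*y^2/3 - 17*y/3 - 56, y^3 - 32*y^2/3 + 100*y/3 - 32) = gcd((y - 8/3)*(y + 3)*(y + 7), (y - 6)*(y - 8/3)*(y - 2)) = y - 8/3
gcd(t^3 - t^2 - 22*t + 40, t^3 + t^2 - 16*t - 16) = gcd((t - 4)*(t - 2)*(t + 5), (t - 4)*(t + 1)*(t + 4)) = t - 4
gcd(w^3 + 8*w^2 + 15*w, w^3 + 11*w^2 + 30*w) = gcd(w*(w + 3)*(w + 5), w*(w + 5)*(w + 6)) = w^2 + 5*w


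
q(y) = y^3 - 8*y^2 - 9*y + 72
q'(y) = 3*y^2 - 16*y - 9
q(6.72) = -46.28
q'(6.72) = 18.96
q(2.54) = 13.91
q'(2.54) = -30.29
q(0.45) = 66.42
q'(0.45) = -15.59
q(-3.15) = -10.29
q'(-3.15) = 71.17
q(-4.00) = -84.00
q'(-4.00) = 103.00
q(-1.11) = 70.77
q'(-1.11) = 12.46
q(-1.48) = 64.56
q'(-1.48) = 21.25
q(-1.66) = 60.32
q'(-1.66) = 25.83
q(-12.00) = -2700.00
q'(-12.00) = 615.00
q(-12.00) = -2700.00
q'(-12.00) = 615.00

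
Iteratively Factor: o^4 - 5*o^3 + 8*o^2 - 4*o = (o - 1)*(o^3 - 4*o^2 + 4*o) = (o - 2)*(o - 1)*(o^2 - 2*o) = o*(o - 2)*(o - 1)*(o - 2)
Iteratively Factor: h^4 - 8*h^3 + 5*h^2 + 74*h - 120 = (h - 4)*(h^3 - 4*h^2 - 11*h + 30) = (h - 4)*(h - 2)*(h^2 - 2*h - 15) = (h - 5)*(h - 4)*(h - 2)*(h + 3)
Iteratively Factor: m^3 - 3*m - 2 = (m - 2)*(m^2 + 2*m + 1) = (m - 2)*(m + 1)*(m + 1)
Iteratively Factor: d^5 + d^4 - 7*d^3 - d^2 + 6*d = (d + 1)*(d^4 - 7*d^2 + 6*d) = d*(d + 1)*(d^3 - 7*d + 6) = d*(d - 1)*(d + 1)*(d^2 + d - 6) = d*(d - 2)*(d - 1)*(d + 1)*(d + 3)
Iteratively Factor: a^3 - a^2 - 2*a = (a)*(a^2 - a - 2) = a*(a - 2)*(a + 1)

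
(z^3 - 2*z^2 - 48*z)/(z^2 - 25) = z*(z^2 - 2*z - 48)/(z^2 - 25)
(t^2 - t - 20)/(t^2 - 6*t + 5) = (t + 4)/(t - 1)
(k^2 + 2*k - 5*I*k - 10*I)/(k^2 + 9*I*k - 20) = (k^2 + k*(2 - 5*I) - 10*I)/(k^2 + 9*I*k - 20)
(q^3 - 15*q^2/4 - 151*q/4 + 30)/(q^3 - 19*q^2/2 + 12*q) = (4*q^2 + 17*q - 15)/(2*q*(2*q - 3))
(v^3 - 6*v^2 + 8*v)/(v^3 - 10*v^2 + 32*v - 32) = v/(v - 4)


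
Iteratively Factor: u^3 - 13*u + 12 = (u - 3)*(u^2 + 3*u - 4) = (u - 3)*(u - 1)*(u + 4)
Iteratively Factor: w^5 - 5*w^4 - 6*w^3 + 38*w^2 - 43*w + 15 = (w - 1)*(w^4 - 4*w^3 - 10*w^2 + 28*w - 15) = (w - 1)^2*(w^3 - 3*w^2 - 13*w + 15) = (w - 1)^2*(w + 3)*(w^2 - 6*w + 5) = (w - 5)*(w - 1)^2*(w + 3)*(w - 1)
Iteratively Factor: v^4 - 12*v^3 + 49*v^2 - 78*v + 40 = (v - 2)*(v^3 - 10*v^2 + 29*v - 20) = (v - 5)*(v - 2)*(v^2 - 5*v + 4) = (v - 5)*(v - 4)*(v - 2)*(v - 1)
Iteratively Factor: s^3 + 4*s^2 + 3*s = (s)*(s^2 + 4*s + 3) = s*(s + 3)*(s + 1)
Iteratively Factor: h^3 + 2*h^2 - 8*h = (h + 4)*(h^2 - 2*h) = (h - 2)*(h + 4)*(h)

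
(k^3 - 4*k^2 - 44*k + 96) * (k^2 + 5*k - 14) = k^5 + k^4 - 78*k^3 - 68*k^2 + 1096*k - 1344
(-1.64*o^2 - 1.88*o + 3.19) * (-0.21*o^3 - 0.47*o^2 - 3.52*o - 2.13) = 0.3444*o^5 + 1.1656*o^4 + 5.9865*o^3 + 8.6115*o^2 - 7.2244*o - 6.7947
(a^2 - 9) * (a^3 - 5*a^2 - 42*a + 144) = a^5 - 5*a^4 - 51*a^3 + 189*a^2 + 378*a - 1296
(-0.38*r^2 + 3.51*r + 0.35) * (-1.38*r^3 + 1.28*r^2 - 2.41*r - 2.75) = 0.5244*r^5 - 5.3302*r^4 + 4.9256*r^3 - 6.9661*r^2 - 10.496*r - 0.9625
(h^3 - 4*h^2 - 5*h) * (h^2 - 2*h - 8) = h^5 - 6*h^4 - 5*h^3 + 42*h^2 + 40*h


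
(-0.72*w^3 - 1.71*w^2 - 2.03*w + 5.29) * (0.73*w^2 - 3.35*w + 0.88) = -0.5256*w^5 + 1.1637*w^4 + 3.613*w^3 + 9.1574*w^2 - 19.5079*w + 4.6552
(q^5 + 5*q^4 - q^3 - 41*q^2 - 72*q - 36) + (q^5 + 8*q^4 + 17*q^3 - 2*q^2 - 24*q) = 2*q^5 + 13*q^4 + 16*q^3 - 43*q^2 - 96*q - 36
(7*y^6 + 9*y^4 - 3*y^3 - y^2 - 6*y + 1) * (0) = 0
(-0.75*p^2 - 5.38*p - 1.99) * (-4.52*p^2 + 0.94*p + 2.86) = 3.39*p^4 + 23.6126*p^3 + 1.7926*p^2 - 17.2574*p - 5.6914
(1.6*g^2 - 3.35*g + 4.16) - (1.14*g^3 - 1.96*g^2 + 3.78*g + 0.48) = -1.14*g^3 + 3.56*g^2 - 7.13*g + 3.68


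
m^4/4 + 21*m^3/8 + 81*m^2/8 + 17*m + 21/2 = (m/2 + 1)^2*(m + 3)*(m + 7/2)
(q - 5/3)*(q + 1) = q^2 - 2*q/3 - 5/3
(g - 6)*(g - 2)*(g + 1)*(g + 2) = g^4 - 5*g^3 - 10*g^2 + 20*g + 24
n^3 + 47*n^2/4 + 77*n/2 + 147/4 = (n + 7/4)*(n + 3)*(n + 7)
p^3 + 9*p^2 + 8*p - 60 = (p - 2)*(p + 5)*(p + 6)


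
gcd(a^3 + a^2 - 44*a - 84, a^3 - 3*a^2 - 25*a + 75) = 1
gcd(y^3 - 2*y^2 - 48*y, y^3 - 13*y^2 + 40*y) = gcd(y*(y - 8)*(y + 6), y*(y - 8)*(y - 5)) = y^2 - 8*y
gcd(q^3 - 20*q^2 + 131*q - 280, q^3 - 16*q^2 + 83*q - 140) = q^2 - 12*q + 35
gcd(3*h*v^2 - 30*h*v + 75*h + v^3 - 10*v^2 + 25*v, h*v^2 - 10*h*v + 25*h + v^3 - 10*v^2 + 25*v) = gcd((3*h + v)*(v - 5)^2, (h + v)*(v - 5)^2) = v^2 - 10*v + 25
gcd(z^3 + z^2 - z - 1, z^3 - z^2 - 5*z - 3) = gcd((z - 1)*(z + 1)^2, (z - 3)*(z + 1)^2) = z^2 + 2*z + 1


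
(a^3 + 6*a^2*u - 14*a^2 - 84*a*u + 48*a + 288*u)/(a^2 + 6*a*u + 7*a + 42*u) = (a^2 - 14*a + 48)/(a + 7)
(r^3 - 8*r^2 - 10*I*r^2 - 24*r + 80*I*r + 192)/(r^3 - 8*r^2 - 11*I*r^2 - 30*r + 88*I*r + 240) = (r - 4*I)/(r - 5*I)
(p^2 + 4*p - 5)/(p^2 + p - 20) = (p - 1)/(p - 4)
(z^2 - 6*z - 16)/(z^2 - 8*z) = (z + 2)/z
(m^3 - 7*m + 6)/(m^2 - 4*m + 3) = (m^2 + m - 6)/(m - 3)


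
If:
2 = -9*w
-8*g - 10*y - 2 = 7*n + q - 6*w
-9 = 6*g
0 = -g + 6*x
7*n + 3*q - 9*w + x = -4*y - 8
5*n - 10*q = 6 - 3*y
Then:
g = -3/2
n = -15275/6096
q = -6313/6096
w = -2/9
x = -1/4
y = 16607/6096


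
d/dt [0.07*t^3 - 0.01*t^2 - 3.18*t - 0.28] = 0.21*t^2 - 0.02*t - 3.18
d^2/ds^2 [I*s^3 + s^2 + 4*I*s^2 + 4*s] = 6*I*s + 2 + 8*I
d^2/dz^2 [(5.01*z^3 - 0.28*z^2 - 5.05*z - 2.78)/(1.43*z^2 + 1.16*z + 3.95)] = (-1.4210854715202e-14*z^5 - 62.8396200000001*z^3 + 113.115468*z^2 + 612.491916*z + 61.464924)/(2.924207*z^6 + 7.116252*z^5 + 30.004689*z^4 + 40.874456*z^3 + 82.880085*z^2 + 54.2967*z + 61.629875)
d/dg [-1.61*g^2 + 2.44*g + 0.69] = 2.44 - 3.22*g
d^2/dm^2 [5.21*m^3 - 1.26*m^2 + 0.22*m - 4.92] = 31.26*m - 2.52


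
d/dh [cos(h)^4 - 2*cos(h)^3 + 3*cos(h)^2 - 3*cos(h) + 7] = (-9*cos(h) + 3*cos(2*h) - cos(3*h) + 6)*sin(h)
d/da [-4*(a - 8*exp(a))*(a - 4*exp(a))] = 48*a*exp(a) - 8*a - 256*exp(2*a) + 48*exp(a)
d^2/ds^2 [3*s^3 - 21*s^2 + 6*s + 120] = 18*s - 42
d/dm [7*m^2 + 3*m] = 14*m + 3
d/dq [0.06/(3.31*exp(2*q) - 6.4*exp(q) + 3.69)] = (0.384 - 0.3972*exp(q))*exp(q)/(3.31*exp(2*q) - 6.4*exp(q) + 3.69)^2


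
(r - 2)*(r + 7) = r^2 + 5*r - 14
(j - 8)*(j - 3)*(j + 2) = j^3 - 9*j^2 + 2*j + 48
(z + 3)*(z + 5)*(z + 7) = z^3 + 15*z^2 + 71*z + 105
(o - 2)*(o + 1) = o^2 - o - 2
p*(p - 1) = p^2 - p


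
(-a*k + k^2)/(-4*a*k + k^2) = (a - k)/(4*a - k)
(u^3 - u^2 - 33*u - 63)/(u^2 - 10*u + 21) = (u^2 + 6*u + 9)/(u - 3)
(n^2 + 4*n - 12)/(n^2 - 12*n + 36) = (n^2 + 4*n - 12)/(n^2 - 12*n + 36)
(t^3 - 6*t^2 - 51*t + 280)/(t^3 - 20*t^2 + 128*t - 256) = (t^2 + 2*t - 35)/(t^2 - 12*t + 32)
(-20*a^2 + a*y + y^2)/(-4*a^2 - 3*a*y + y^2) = (5*a + y)/(a + y)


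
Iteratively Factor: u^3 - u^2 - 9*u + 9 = (u + 3)*(u^2 - 4*u + 3) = (u - 3)*(u + 3)*(u - 1)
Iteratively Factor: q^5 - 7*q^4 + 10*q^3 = (q - 2)*(q^4 - 5*q^3) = (q - 5)*(q - 2)*(q^3) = q*(q - 5)*(q - 2)*(q^2) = q^2*(q - 5)*(q - 2)*(q)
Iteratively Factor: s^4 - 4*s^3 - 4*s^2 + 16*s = (s - 4)*(s^3 - 4*s) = s*(s - 4)*(s^2 - 4) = s*(s - 4)*(s - 2)*(s + 2)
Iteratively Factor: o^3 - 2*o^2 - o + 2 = (o - 2)*(o^2 - 1) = (o - 2)*(o + 1)*(o - 1)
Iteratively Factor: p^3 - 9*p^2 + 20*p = (p - 5)*(p^2 - 4*p) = (p - 5)*(p - 4)*(p)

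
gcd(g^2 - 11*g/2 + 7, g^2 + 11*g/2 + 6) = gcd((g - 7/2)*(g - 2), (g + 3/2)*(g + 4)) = 1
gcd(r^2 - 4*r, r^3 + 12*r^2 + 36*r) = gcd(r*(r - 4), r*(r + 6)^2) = r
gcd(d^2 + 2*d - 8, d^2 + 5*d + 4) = d + 4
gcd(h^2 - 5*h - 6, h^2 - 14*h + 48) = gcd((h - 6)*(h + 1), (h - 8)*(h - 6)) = h - 6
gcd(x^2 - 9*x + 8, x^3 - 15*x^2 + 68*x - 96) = x - 8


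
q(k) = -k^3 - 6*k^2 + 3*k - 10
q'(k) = -3*k^2 - 12*k + 3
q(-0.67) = -14.40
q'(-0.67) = 9.69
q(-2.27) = -36.03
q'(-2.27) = 14.78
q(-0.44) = -12.40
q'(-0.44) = 7.70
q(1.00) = -14.00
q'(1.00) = -12.00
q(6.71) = -562.13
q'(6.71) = -212.59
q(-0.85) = -16.27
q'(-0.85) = 11.03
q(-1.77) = -28.56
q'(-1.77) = 14.84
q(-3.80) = -53.17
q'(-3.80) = 5.28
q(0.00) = -10.00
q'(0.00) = 3.00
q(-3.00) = -46.00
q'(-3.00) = 12.00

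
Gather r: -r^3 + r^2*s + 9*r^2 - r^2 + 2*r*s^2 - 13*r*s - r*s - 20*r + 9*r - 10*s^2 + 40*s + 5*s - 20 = -r^3 + r^2*(s + 8) + r*(2*s^2 - 14*s - 11) - 10*s^2 + 45*s - 20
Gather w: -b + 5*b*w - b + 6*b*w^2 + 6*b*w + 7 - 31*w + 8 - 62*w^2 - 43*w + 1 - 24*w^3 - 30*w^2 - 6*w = -2*b - 24*w^3 + w^2*(6*b - 92) + w*(11*b - 80) + 16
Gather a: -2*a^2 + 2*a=-2*a^2 + 2*a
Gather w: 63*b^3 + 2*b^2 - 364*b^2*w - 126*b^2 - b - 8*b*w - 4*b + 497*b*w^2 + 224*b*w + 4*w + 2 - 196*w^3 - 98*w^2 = 63*b^3 - 124*b^2 - 5*b - 196*w^3 + w^2*(497*b - 98) + w*(-364*b^2 + 216*b + 4) + 2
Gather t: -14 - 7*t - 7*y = -7*t - 7*y - 14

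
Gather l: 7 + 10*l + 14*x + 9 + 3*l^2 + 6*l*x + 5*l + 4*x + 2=3*l^2 + l*(6*x + 15) + 18*x + 18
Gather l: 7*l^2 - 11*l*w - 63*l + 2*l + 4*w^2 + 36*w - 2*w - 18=7*l^2 + l*(-11*w - 61) + 4*w^2 + 34*w - 18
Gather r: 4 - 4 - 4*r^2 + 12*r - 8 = -4*r^2 + 12*r - 8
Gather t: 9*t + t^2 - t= t^2 + 8*t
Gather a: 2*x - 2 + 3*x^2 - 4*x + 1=3*x^2 - 2*x - 1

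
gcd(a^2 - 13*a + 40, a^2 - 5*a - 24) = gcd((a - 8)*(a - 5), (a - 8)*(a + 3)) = a - 8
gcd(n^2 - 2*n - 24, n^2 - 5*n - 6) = n - 6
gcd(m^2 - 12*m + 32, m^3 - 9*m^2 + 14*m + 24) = m - 4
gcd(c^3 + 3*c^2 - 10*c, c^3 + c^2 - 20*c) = c^2 + 5*c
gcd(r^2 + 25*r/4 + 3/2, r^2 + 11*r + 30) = r + 6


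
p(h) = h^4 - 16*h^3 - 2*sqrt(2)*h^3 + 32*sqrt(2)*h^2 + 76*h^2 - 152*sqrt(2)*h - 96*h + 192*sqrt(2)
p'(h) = 4*h^3 - 48*h^2 - 6*sqrt(2)*h^2 + 64*sqrt(2)*h + 152*h - 152*sqrt(2) - 96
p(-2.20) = 1766.43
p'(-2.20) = -1160.46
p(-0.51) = 464.22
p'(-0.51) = -449.86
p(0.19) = 216.70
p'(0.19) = -266.90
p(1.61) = 13.33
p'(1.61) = -50.24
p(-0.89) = 658.23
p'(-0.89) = -574.36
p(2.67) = -1.88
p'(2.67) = 10.00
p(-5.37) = 9185.23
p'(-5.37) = -3861.51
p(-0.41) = 420.73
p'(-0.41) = -420.16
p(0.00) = 271.53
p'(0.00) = -310.96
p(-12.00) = 74735.27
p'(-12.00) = -18266.96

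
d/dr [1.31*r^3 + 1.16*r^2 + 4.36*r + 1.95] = 3.93*r^2 + 2.32*r + 4.36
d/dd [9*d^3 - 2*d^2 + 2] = d*(27*d - 4)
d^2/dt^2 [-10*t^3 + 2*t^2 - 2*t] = 4 - 60*t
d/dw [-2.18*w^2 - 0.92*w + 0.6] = -4.36*w - 0.92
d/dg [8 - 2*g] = -2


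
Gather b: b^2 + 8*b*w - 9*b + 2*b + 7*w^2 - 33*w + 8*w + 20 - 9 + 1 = b^2 + b*(8*w - 7) + 7*w^2 - 25*w + 12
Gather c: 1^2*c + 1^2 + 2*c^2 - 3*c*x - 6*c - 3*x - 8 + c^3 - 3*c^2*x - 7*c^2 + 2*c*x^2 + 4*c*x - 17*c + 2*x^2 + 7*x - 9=c^3 + c^2*(-3*x - 5) + c*(2*x^2 + x - 22) + 2*x^2 + 4*x - 16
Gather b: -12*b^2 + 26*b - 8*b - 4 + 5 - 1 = -12*b^2 + 18*b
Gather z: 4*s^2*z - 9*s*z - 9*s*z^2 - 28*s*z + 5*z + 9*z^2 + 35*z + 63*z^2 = z^2*(72 - 9*s) + z*(4*s^2 - 37*s + 40)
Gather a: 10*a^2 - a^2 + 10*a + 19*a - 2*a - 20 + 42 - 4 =9*a^2 + 27*a + 18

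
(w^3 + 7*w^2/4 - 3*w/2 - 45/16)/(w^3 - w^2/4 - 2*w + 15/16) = (2*w + 3)/(2*w - 1)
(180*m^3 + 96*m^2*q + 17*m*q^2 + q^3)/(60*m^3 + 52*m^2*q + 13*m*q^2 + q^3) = (6*m + q)/(2*m + q)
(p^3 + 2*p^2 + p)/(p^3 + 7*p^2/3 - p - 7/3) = 3*p*(p + 1)/(3*p^2 + 4*p - 7)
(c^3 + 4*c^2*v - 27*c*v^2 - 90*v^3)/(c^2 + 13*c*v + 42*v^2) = (c^2 - 2*c*v - 15*v^2)/(c + 7*v)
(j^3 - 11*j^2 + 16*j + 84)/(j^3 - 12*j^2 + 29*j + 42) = (j + 2)/(j + 1)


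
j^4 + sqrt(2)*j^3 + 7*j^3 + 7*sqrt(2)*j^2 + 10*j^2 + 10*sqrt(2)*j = j*(j + 2)*(j + 5)*(j + sqrt(2))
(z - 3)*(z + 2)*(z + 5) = z^3 + 4*z^2 - 11*z - 30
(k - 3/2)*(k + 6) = k^2 + 9*k/2 - 9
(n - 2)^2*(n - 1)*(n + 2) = n^4 - 3*n^3 - 2*n^2 + 12*n - 8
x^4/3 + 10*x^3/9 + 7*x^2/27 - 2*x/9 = x*(x/3 + 1)*(x - 1/3)*(x + 2/3)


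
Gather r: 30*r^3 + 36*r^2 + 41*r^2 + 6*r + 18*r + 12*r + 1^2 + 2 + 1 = 30*r^3 + 77*r^2 + 36*r + 4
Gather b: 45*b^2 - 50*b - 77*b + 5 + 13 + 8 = 45*b^2 - 127*b + 26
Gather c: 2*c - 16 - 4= 2*c - 20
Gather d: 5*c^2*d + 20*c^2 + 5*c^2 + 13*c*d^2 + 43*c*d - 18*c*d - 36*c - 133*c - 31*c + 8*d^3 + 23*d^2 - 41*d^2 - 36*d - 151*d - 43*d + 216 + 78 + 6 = 25*c^2 - 200*c + 8*d^3 + d^2*(13*c - 18) + d*(5*c^2 + 25*c - 230) + 300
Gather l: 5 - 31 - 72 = -98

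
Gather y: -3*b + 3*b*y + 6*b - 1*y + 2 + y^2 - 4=3*b + y^2 + y*(3*b - 1) - 2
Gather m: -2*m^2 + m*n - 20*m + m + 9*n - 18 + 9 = -2*m^2 + m*(n - 19) + 9*n - 9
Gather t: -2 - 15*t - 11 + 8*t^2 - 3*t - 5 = 8*t^2 - 18*t - 18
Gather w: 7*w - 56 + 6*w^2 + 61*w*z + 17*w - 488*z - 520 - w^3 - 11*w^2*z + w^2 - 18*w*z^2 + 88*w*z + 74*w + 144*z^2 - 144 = -w^3 + w^2*(7 - 11*z) + w*(-18*z^2 + 149*z + 98) + 144*z^2 - 488*z - 720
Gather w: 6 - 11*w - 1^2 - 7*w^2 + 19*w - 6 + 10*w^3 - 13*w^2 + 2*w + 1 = 10*w^3 - 20*w^2 + 10*w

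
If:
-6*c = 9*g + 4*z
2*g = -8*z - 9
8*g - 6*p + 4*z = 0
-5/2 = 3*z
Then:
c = 83/36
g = -7/6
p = -19/9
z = -5/6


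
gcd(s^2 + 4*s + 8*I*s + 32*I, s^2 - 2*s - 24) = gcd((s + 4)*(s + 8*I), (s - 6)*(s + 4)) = s + 4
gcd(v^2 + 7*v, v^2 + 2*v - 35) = v + 7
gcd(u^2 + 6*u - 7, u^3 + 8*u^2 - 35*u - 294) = u + 7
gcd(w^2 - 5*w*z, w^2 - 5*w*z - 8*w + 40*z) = -w + 5*z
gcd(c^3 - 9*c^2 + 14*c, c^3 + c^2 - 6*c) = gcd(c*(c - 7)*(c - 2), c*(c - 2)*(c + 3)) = c^2 - 2*c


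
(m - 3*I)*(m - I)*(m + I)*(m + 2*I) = m^4 - I*m^3 + 7*m^2 - I*m + 6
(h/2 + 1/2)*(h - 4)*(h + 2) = h^3/2 - h^2/2 - 5*h - 4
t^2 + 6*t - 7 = (t - 1)*(t + 7)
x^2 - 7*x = x*(x - 7)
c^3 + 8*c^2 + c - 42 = (c - 2)*(c + 3)*(c + 7)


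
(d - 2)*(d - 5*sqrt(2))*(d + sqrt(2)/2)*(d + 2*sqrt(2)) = d^4 - 5*sqrt(2)*d^3/2 - 2*d^3 - 23*d^2 + 5*sqrt(2)*d^2 - 10*sqrt(2)*d + 46*d + 20*sqrt(2)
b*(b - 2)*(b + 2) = b^3 - 4*b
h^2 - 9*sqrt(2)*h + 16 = (h - 8*sqrt(2))*(h - sqrt(2))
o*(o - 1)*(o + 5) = o^3 + 4*o^2 - 5*o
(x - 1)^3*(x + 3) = x^4 - 6*x^2 + 8*x - 3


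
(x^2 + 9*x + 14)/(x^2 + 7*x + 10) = (x + 7)/(x + 5)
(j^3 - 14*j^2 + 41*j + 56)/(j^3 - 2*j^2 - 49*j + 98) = (j^2 - 7*j - 8)/(j^2 + 5*j - 14)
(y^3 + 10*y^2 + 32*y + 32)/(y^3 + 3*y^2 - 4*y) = (y^2 + 6*y + 8)/(y*(y - 1))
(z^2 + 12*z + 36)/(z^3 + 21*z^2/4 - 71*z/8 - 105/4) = 8*(z + 6)/(8*z^2 - 6*z - 35)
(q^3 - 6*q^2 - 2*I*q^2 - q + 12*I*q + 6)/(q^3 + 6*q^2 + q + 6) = (q^2 - q*(6 + I) + 6*I)/(q^2 + q*(6 + I) + 6*I)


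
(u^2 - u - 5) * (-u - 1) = -u^3 + 6*u + 5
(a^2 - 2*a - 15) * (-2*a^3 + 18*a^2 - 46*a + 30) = -2*a^5 + 22*a^4 - 52*a^3 - 148*a^2 + 630*a - 450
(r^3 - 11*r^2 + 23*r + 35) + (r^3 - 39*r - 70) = 2*r^3 - 11*r^2 - 16*r - 35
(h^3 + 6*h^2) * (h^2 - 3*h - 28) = h^5 + 3*h^4 - 46*h^3 - 168*h^2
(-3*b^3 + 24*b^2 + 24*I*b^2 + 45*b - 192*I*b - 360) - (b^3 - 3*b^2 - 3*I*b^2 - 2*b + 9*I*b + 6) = -4*b^3 + 27*b^2 + 27*I*b^2 + 47*b - 201*I*b - 366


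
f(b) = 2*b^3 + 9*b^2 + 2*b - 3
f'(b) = 6*b^2 + 18*b + 2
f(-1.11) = 3.13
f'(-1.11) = -10.59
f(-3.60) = 13.13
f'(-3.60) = 14.96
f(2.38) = 79.70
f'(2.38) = 78.83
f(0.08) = -2.78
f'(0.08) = 3.48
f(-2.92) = 18.10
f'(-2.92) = 0.60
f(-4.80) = -26.42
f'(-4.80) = 53.84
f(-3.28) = 16.69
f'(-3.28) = 7.51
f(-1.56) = 8.19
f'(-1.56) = -11.48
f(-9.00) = -750.00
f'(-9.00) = 326.00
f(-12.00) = -2187.00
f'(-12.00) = 650.00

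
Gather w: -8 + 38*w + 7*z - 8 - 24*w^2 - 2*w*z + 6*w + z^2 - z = -24*w^2 + w*(44 - 2*z) + z^2 + 6*z - 16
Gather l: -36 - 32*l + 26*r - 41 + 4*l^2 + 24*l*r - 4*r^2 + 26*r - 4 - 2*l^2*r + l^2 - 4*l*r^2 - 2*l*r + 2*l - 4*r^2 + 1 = l^2*(5 - 2*r) + l*(-4*r^2 + 22*r - 30) - 8*r^2 + 52*r - 80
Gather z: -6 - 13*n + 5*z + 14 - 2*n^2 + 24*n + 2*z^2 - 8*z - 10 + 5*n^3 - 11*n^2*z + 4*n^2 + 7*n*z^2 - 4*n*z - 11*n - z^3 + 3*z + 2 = 5*n^3 + 2*n^2 - z^3 + z^2*(7*n + 2) + z*(-11*n^2 - 4*n)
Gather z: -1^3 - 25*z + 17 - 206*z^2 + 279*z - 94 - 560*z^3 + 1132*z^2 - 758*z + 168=-560*z^3 + 926*z^2 - 504*z + 90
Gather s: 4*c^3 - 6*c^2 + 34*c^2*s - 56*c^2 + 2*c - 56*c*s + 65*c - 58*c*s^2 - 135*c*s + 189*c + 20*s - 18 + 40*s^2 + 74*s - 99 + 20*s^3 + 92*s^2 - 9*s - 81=4*c^3 - 62*c^2 + 256*c + 20*s^3 + s^2*(132 - 58*c) + s*(34*c^2 - 191*c + 85) - 198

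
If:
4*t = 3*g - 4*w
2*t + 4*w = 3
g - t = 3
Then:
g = -3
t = -6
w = 15/4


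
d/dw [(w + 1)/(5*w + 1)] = -4/(5*w + 1)^2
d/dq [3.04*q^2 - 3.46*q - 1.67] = 6.08*q - 3.46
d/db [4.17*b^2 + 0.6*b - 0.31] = 8.34*b + 0.6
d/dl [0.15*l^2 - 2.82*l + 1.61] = 0.3*l - 2.82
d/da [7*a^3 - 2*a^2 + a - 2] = 21*a^2 - 4*a + 1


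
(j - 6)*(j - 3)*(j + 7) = j^3 - 2*j^2 - 45*j + 126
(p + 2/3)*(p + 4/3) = p^2 + 2*p + 8/9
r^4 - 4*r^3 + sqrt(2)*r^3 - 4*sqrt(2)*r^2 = r^2*(r - 4)*(r + sqrt(2))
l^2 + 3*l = l*(l + 3)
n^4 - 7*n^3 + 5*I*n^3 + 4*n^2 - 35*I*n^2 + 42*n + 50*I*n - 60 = (n - 5)*(n - 2)*(n + 2*I)*(n + 3*I)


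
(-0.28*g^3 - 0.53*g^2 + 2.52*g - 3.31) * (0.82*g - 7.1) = -0.2296*g^4 + 1.5534*g^3 + 5.8294*g^2 - 20.6062*g + 23.501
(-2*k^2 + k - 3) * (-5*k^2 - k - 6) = 10*k^4 - 3*k^3 + 26*k^2 - 3*k + 18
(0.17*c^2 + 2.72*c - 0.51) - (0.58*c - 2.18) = 0.17*c^2 + 2.14*c + 1.67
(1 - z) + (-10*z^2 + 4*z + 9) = -10*z^2 + 3*z + 10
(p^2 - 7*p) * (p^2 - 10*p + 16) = p^4 - 17*p^3 + 86*p^2 - 112*p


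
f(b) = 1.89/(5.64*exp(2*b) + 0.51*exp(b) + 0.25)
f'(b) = 1.89*(-11.28*exp(2*b) - 0.51*exp(b))/(5.64*exp(2*b) + 0.51*exp(b) + 0.25)^2 = (-21.3192*exp(b) - 0.9639)*exp(b)/(5.64*exp(2*b) + 0.51*exp(b) + 0.25)^2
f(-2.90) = 6.40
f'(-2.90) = -1.35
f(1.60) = 0.01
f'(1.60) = -0.03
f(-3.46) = 6.96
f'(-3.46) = -0.70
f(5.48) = 0.00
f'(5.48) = -0.00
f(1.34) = 0.02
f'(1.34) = -0.04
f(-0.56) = 0.79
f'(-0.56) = -1.32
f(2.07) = 0.01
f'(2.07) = -0.01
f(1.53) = 0.02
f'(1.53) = -0.03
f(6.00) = 0.00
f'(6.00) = 0.00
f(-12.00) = 7.56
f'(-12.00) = 0.00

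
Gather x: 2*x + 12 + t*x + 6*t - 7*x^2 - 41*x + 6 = 6*t - 7*x^2 + x*(t - 39) + 18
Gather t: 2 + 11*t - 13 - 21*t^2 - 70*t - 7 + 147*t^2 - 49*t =126*t^2 - 108*t - 18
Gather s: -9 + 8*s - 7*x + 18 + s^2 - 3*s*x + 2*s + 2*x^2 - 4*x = s^2 + s*(10 - 3*x) + 2*x^2 - 11*x + 9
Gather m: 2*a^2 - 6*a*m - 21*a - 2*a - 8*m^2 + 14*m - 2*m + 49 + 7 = 2*a^2 - 23*a - 8*m^2 + m*(12 - 6*a) + 56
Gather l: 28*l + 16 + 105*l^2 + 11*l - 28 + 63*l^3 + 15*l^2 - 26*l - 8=63*l^3 + 120*l^2 + 13*l - 20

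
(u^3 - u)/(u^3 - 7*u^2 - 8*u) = (u - 1)/(u - 8)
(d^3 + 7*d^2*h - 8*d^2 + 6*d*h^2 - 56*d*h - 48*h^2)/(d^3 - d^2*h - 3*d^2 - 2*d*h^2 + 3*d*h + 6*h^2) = (d^2 + 6*d*h - 8*d - 48*h)/(d^2 - 2*d*h - 3*d + 6*h)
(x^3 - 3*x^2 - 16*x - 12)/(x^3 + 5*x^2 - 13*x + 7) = (x^3 - 3*x^2 - 16*x - 12)/(x^3 + 5*x^2 - 13*x + 7)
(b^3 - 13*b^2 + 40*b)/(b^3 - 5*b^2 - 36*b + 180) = b*(b - 8)/(b^2 - 36)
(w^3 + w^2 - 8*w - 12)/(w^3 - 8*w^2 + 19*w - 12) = (w^2 + 4*w + 4)/(w^2 - 5*w + 4)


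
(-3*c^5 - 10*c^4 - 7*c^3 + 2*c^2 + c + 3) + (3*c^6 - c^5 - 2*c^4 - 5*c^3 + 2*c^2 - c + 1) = 3*c^6 - 4*c^5 - 12*c^4 - 12*c^3 + 4*c^2 + 4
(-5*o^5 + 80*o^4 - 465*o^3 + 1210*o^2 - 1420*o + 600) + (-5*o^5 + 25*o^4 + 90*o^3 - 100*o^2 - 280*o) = -10*o^5 + 105*o^4 - 375*o^3 + 1110*o^2 - 1700*o + 600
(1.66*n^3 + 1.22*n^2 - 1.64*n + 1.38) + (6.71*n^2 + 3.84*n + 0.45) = 1.66*n^3 + 7.93*n^2 + 2.2*n + 1.83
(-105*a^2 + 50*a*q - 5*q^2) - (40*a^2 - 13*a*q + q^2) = -145*a^2 + 63*a*q - 6*q^2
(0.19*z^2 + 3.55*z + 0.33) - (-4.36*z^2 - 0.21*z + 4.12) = 4.55*z^2 + 3.76*z - 3.79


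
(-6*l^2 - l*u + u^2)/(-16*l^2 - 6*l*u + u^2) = (-3*l + u)/(-8*l + u)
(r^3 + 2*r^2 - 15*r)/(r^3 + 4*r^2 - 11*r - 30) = r/(r + 2)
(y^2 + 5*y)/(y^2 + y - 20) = y/(y - 4)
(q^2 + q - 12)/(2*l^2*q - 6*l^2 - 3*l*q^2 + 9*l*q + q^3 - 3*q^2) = (q + 4)/(2*l^2 - 3*l*q + q^2)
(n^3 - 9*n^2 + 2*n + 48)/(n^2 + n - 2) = (n^2 - 11*n + 24)/(n - 1)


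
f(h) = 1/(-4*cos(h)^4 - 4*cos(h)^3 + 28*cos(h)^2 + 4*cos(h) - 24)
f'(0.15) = 37.03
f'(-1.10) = -0.08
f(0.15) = -2.78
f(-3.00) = -2.09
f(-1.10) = -0.06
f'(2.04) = -0.05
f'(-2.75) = 1.38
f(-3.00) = -2.09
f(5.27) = -0.07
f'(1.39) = 0.03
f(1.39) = -0.04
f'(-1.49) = -0.02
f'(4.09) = 0.09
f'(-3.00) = 29.35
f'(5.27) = -0.11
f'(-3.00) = 29.35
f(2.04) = -0.05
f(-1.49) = -0.04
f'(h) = (-16*sin(h)*cos(h)^3 - 12*sin(h)*cos(h)^2 + 56*sin(h)*cos(h) + 4*sin(h))/(-4*cos(h)^4 - 4*cos(h)^3 + 28*cos(h)^2 + 4*cos(h) - 24)^2 = (-4*cos(h)^3 - 3*cos(h)^2 + 14*cos(h) + 1)/(4*(cos(h) - 2)^2*(cos(h) + 3)^2*sin(h)^3)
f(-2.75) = -0.28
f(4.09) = -0.06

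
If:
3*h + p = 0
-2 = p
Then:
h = 2/3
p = -2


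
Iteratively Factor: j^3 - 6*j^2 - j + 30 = (j - 5)*(j^2 - j - 6) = (j - 5)*(j - 3)*(j + 2)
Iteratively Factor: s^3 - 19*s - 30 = (s + 3)*(s^2 - 3*s - 10) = (s + 2)*(s + 3)*(s - 5)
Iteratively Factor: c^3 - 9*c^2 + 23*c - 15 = (c - 1)*(c^2 - 8*c + 15) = (c - 3)*(c - 1)*(c - 5)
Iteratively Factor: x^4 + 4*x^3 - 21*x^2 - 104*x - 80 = (x - 5)*(x^3 + 9*x^2 + 24*x + 16) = (x - 5)*(x + 4)*(x^2 + 5*x + 4) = (x - 5)*(x + 4)^2*(x + 1)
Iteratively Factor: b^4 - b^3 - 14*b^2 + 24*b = (b - 3)*(b^3 + 2*b^2 - 8*b) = (b - 3)*(b - 2)*(b^2 + 4*b) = b*(b - 3)*(b - 2)*(b + 4)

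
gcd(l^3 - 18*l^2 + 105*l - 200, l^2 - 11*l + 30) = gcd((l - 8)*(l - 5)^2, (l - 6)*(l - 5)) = l - 5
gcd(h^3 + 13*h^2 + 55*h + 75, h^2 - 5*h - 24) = h + 3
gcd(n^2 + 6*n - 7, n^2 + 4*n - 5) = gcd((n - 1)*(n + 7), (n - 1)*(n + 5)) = n - 1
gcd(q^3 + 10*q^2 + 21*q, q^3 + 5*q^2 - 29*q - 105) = q^2 + 10*q + 21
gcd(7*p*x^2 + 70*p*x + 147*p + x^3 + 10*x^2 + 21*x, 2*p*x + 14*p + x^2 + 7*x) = x + 7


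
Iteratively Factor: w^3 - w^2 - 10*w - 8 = (w + 2)*(w^2 - 3*w - 4) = (w - 4)*(w + 2)*(w + 1)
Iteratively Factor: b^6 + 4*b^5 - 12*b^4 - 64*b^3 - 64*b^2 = (b - 4)*(b^5 + 8*b^4 + 20*b^3 + 16*b^2) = (b - 4)*(b + 2)*(b^4 + 6*b^3 + 8*b^2) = (b - 4)*(b + 2)*(b + 4)*(b^3 + 2*b^2) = b*(b - 4)*(b + 2)*(b + 4)*(b^2 + 2*b) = b^2*(b - 4)*(b + 2)*(b + 4)*(b + 2)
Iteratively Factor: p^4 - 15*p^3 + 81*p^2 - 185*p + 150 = (p - 3)*(p^3 - 12*p^2 + 45*p - 50) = (p - 5)*(p - 3)*(p^2 - 7*p + 10) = (p - 5)^2*(p - 3)*(p - 2)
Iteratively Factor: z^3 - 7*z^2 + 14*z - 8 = (z - 2)*(z^2 - 5*z + 4) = (z - 2)*(z - 1)*(z - 4)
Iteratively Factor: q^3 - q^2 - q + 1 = (q + 1)*(q^2 - 2*q + 1) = (q - 1)*(q + 1)*(q - 1)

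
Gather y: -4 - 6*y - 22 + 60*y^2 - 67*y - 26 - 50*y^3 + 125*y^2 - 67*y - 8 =-50*y^3 + 185*y^2 - 140*y - 60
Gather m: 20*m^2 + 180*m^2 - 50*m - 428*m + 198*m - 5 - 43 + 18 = 200*m^2 - 280*m - 30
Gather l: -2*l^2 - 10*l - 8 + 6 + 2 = -2*l^2 - 10*l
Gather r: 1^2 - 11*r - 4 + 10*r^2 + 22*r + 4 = 10*r^2 + 11*r + 1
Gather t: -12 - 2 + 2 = -12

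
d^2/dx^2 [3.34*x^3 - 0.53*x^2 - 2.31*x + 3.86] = 20.04*x - 1.06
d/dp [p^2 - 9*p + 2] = 2*p - 9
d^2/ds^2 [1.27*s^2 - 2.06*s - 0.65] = 2.54000000000000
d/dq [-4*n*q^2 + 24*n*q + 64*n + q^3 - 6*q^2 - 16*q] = -8*n*q + 24*n + 3*q^2 - 12*q - 16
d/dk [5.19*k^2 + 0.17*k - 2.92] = 10.38*k + 0.17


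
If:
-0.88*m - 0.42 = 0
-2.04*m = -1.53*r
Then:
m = -0.48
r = -0.64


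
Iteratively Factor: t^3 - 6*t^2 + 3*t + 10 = (t - 5)*(t^2 - t - 2) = (t - 5)*(t - 2)*(t + 1)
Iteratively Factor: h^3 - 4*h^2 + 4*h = (h)*(h^2 - 4*h + 4) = h*(h - 2)*(h - 2)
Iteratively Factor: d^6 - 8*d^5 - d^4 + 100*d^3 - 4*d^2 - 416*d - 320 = (d + 1)*(d^5 - 9*d^4 + 8*d^3 + 92*d^2 - 96*d - 320) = (d - 4)*(d + 1)*(d^4 - 5*d^3 - 12*d^2 + 44*d + 80) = (d - 5)*(d - 4)*(d + 1)*(d^3 - 12*d - 16) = (d - 5)*(d - 4)*(d + 1)*(d + 2)*(d^2 - 2*d - 8) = (d - 5)*(d - 4)^2*(d + 1)*(d + 2)*(d + 2)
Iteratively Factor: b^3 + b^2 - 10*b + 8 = (b + 4)*(b^2 - 3*b + 2) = (b - 2)*(b + 4)*(b - 1)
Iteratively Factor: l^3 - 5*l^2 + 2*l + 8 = (l - 4)*(l^2 - l - 2) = (l - 4)*(l - 2)*(l + 1)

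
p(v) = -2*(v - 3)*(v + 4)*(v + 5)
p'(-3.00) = 32.00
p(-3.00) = 24.00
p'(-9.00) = -256.00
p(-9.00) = 480.00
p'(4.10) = -185.26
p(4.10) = -162.16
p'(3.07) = -116.23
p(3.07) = -7.99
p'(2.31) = -73.46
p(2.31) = 63.65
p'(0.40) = 3.44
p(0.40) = 123.55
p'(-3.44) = 25.56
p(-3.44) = 11.25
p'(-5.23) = -24.60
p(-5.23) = 4.66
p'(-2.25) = 37.62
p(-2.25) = 50.53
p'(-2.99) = 32.12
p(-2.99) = 24.32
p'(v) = -2*(v - 3)*(v + 4) - 2*(v - 3)*(v + 5) - 2*(v + 4)*(v + 5) = -6*v^2 - 24*v + 14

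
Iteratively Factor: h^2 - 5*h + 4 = (h - 1)*(h - 4)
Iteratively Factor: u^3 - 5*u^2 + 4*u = (u - 4)*(u^2 - u) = (u - 4)*(u - 1)*(u)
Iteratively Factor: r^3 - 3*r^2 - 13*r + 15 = (r + 3)*(r^2 - 6*r + 5) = (r - 5)*(r + 3)*(r - 1)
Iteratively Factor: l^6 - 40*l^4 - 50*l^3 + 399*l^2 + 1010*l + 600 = (l + 4)*(l^5 - 4*l^4 - 24*l^3 + 46*l^2 + 215*l + 150) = (l - 5)*(l + 4)*(l^4 + l^3 - 19*l^2 - 49*l - 30) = (l - 5)^2*(l + 4)*(l^3 + 6*l^2 + 11*l + 6) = (l - 5)^2*(l + 2)*(l + 4)*(l^2 + 4*l + 3) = (l - 5)^2*(l + 2)*(l + 3)*(l + 4)*(l + 1)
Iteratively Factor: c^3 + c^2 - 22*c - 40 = (c + 4)*(c^2 - 3*c - 10) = (c - 5)*(c + 4)*(c + 2)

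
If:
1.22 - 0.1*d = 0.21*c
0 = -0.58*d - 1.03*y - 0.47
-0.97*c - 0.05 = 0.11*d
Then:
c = -1.88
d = 16.16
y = -9.55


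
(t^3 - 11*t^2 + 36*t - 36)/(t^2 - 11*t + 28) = (t^3 - 11*t^2 + 36*t - 36)/(t^2 - 11*t + 28)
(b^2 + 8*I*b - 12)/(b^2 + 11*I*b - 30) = (b + 2*I)/(b + 5*I)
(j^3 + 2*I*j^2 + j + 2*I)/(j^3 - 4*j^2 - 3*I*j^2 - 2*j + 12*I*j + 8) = (j^2 + 3*I*j - 2)/(j^2 - 2*j*(2 + I) + 8*I)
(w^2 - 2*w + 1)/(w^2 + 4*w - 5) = (w - 1)/(w + 5)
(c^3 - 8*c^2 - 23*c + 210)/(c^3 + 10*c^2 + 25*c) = (c^2 - 13*c + 42)/(c*(c + 5))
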